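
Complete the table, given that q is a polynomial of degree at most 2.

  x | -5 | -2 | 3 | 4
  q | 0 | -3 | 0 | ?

The 3 known values determine q uniquely (degree ≤ 2).
Evaluate each Lagrange basis at x = 4:
L_0(4) = (6)·(1)/[(-3)·(-8)] = 1/4
L_1(4) = (9)·(1)/[(3)·(-5)] = -3/5
L_2(4) = (9)·(6)/[(8)·(5)] = 27/20
Sum: 0 + (-3)·(-3/5) + 0 = 9/5

9/5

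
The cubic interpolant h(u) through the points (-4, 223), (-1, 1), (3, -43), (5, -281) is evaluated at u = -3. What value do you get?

Using Newton's divided-difference form:
h[-4,-1] = (1 - 223) / (-1 - (-4)) = -74
h[-1,3] = (-43 - 1) / (3 - (-1)) = -11
h[3,5] = (-281 - (-43)) / (5 - 3) = -119
h[-4,-1,3] = (-11 - (-74)) / (3 - (-4)) = 9
h[-1,3,5] = (-119 - (-11)) / (5 - (-1)) = -18
h[-4,-1,3,5] = (-18 - 9) / (5 - (-4)) = -3
h(-3) = 223 + (-74)·(1) + 9·(1)·(-2) + (-3)·(1)·(-2)·(-6) = 95

95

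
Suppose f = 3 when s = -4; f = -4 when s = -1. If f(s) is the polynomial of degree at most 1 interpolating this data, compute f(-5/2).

-1/2

Evaluate each Lagrange basis at s = -5/2:
L_0(-5/2) = (-3/2)/[(-3)] = 1/2
L_1(-5/2) = (3/2)/[(3)] = 1/2
Sum: 3·(1/2) + (-4)·(1/2) = -1/2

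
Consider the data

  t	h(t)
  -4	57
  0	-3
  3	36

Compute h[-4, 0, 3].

h[-4,0] = (-3 - 57) / (0 - (-4)) = -15
h[0,3] = (36 - (-3)) / (3 - 0) = 13
h[-4,0,3] = (13 - (-15)) / (3 - (-4)) = 4

4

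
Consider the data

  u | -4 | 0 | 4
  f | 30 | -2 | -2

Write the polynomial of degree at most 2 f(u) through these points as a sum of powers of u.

L_0(u) = u(u - 4) / [32] = (1/32)u^2 - (1/8)u
L_1(u) = (u + 4)(u - 4) / [-16] = -(1/16)u^2 + 1
L_2(u) = (u + 4)u / [32] = (1/32)u^2 + (1/8)u
f(u) = 30·L_0 + (-2)·L_1 + (-2)·L_2
  30·L_0(u) = (15/16)u^2 - (15/4)u
  (-2)·L_1(u) = (1/8)u^2 - 2
  (-2)·L_2(u) = -(1/16)u^2 - (1/4)u
Adding term by term: u^2 - 4u - 2

f(u) = u^2 - 4u - 2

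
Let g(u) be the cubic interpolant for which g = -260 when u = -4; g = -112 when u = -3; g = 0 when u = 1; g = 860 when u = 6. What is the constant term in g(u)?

Build the Lagrange basis polynomials:
L_0(u) = (u + 3)(u - 1)(u - 6) / [-50] = -(1/50)u^3 + (2/25)u^2 + (3/10)u - 9/25
L_1(u) = (u + 4)(u - 1)(u - 6) / [36] = (1/36)u^3 - (1/12)u^2 - (11/18)u + 2/3
L_2(u) = (u + 4)(u + 3)(u - 6) / [-100] = -(1/100)u^3 - (1/100)u^2 + (3/10)u + 18/25
L_3(u) = (u + 4)(u + 3)(u - 1) / [450] = (1/450)u^3 + (1/75)u^2 + (1/90)u - 2/75
g(u) = (-260)·L_0 + (-112)·L_1 + 0·L_2 + 860·L_3
Only the constant term is needed; take it from each L_i and combine:
(-260)·(-9/25) + (-112)·(2/3) + 0·(18/25) + 860·(-2/75) = -4

-4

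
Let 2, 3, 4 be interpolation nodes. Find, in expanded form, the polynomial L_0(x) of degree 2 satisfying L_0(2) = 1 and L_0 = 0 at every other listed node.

L_0(x) = (1/2)x^2 - (7/2)x + 6

L_0(x) = (x - 3)(x - 4) / [(-1)·(-2)]
       = (x^2 - 7x + 12) / (2)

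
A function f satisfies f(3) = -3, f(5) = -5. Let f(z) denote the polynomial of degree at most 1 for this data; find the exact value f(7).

-7

Evaluate each Lagrange basis at z = 7:
L_0(7) = (2)/[(-2)] = -1
L_1(7) = (4)/[(2)] = 2
Sum: (-3)·(-1) + (-5)·(2) = -7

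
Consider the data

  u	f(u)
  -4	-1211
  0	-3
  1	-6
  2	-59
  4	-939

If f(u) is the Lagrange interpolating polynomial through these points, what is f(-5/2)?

Evaluate each Lagrange basis at u = -5/2:
L_0(-5/2) = (-5/2)·(-7/2)·(-9/2)·(-13/2)/[(-4)·(-5)·(-6)·(-8)] = 273/1024
L_1(-5/2) = (3/2)·(-7/2)·(-9/2)·(-13/2)/[(4)·(-1)·(-2)·(-4)] = 2457/512
L_2(-5/2) = (3/2)·(-5/2)·(-9/2)·(-13/2)/[(5)·(1)·(-1)·(-3)] = -117/16
L_3(-5/2) = (3/2)·(-5/2)·(-7/2)·(-13/2)/[(6)·(2)·(1)·(-2)] = 455/128
L_4(-5/2) = (3/2)·(-5/2)·(-7/2)·(-9/2)/[(8)·(4)·(3)·(2)] = -315/1024
Sum: (-1211)·(273/1024) + (-3)·(2457/512) + (-6)·(-117/16) + (-59)·(455/128) + (-939)·(-315/1024) = -857/4

-857/4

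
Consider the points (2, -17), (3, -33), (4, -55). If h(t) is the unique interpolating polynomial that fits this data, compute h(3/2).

Evaluate each Lagrange basis at t = 3/2:
L_0(3/2) = (-3/2)·(-5/2)/[(-1)·(-2)] = 15/8
L_1(3/2) = (-1/2)·(-5/2)/[(1)·(-1)] = -5/4
L_2(3/2) = (-1/2)·(-3/2)/[(2)·(1)] = 3/8
Sum: (-17)·(15/8) + (-33)·(-5/4) + (-55)·(3/8) = -45/4

-45/4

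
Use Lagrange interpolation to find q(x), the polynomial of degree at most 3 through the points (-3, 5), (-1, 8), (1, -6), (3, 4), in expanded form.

L_0(x) = (x + 1)(x - 1)(x - 3) / [-48] = -(1/48)x^3 + (1/16)x^2 + (1/48)x - 1/16
L_1(x) = (x + 3)(x - 1)(x - 3) / [16] = (1/16)x^3 - (1/16)x^2 - (9/16)x + 9/16
L_2(x) = (x + 3)(x + 1)(x - 3) / [-16] = -(1/16)x^3 - (1/16)x^2 + (9/16)x + 9/16
L_3(x) = (x + 3)(x + 1)(x - 1) / [48] = (1/48)x^3 + (1/16)x^2 - (1/48)x - 1/16
q(x) = 5·L_0 + 8·L_1 + (-6)·L_2 + 4·L_3
  5·L_0(x) = -(5/48)x^3 + (5/16)x^2 + (5/48)x - 5/16
  8·L_1(x) = (1/2)x^3 - (1/2)x^2 - (9/2)x + 9/2
  (-6)·L_2(x) = (3/8)x^3 + (3/8)x^2 - (27/8)x - 27/8
  4·L_3(x) = (1/12)x^3 + (1/4)x^2 - (1/12)x - 1/4
Adding term by term: (41/48)x^3 + (7/16)x^2 - (377/48)x + 9/16

q(x) = (41/48)x^3 + (7/16)x^2 - (377/48)x + 9/16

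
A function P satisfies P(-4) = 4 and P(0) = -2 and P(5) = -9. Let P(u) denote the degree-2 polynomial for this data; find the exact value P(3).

-94/15

Evaluate each Lagrange basis at u = 3:
L_0(3) = (3)·(-2)/[(-4)·(-9)] = -1/6
L_1(3) = (7)·(-2)/[(4)·(-5)] = 7/10
L_2(3) = (7)·(3)/[(9)·(5)] = 7/15
Sum: 4·(-1/6) + (-2)·(7/10) + (-9)·(7/15) = -94/15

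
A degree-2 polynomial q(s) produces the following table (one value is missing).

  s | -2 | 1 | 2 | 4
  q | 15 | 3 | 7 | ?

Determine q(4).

27

The 3 known values determine q uniquely (degree ≤ 2).
Evaluate each Lagrange basis at s = 4:
L_0(4) = (3)·(2)/[(-3)·(-4)] = 1/2
L_1(4) = (6)·(2)/[(3)·(-1)] = -4
L_2(4) = (6)·(3)/[(4)·(1)] = 9/2
Sum: 15·(1/2) + 3·(-4) + 7·(9/2) = 27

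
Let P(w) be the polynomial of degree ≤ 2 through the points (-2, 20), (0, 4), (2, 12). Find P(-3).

37

L_0(-3) = (-3)·(-5)/[(-2)·(-4)] = 15/8
L_1(-3) = (-1)·(-5)/[(2)·(-2)] = -5/4
L_2(-3) = (-1)·(-3)/[(4)·(2)] = 3/8
Sum: 20·(15/8) + 4·(-5/4) + 12·(3/8) = 37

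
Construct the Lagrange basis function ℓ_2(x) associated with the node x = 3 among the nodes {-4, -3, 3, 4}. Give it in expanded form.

ℓ_2(x) = -(1/42)x^3 - (1/14)x^2 + (8/21)x + 8/7

ℓ_2(x) = (x + 4)(x + 3)(x - 4) / [(7)·(6)·(-1)]
       = (x^3 + 3x^2 - 16x - 48) / (-42)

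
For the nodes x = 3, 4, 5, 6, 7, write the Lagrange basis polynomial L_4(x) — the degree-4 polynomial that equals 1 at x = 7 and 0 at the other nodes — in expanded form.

L_4(x) = (1/24)x^4 - (3/4)x^3 + (119/24)x^2 - (57/4)x + 15

L_4(x) = (x - 3)(x - 4)(x - 5)(x - 6) / [(4)·(3)·(2)·(1)]
       = (x^4 - 18x^3 + 119x^2 - 342x + 360) / (24)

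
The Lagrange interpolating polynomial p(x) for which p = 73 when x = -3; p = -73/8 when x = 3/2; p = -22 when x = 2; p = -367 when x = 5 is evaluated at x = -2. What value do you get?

L_0(-2) = (-7/2)·(-4)·(-7)/[(-9/2)·(-5)·(-8)] = 49/90
L_1(-2) = (1)·(-4)·(-7)/[(9/2)·(-1/2)·(-7/2)] = 32/9
L_2(-2) = (1)·(-7/2)·(-7)/[(5)·(1/2)·(-3)] = -49/15
L_3(-2) = (1)·(-7/2)·(-4)/[(8)·(7/2)·(3)] = 1/6
Sum: 73·(49/90) + (-73/8)·(32/9) + (-22)·(-49/15) + (-367)·(1/6) = 18

18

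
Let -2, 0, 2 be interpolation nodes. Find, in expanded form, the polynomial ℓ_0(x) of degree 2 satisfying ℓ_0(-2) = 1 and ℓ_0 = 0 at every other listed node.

ℓ_0(x) = (1/8)x^2 - (1/4)x

ℓ_0(x) = x(x - 2) / [(-2)·(-4)]
       = (x^2 - 2x) / (8)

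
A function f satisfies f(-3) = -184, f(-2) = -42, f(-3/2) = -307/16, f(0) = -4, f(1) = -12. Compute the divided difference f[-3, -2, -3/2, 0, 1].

-3

f[-3,-2] = (-42 - (-184)) / (-2 - (-3)) = 142
f[-2,-3/2] = (-307/16 - (-42)) / (-3/2 - (-2)) = 365/8
f[-3/2,0] = (-4 - (-307/16)) / (0 - (-3/2)) = 81/8
f[0,1] = (-12 - (-4)) / (1 - 0) = -8
f[-3,-2,-3/2] = (365/8 - 142) / (-3/2 - (-3)) = -257/4
f[-2,-3/2,0] = (81/8 - 365/8) / (0 - (-2)) = -71/4
f[-3/2,0,1] = (-8 - 81/8) / (1 - (-3/2)) = -29/4
f[-3,-2,-3/2,0] = (-71/4 - (-257/4)) / (0 - (-3)) = 31/2
f[-2,-3/2,0,1] = (-29/4 - (-71/4)) / (1 - (-2)) = 7/2
f[-3,-2,-3/2,0,1] = (7/2 - 31/2) / (1 - (-3)) = -3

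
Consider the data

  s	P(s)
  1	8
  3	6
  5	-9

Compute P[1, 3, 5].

-13/8

P[1,3] = (6 - 8) / (3 - 1) = -1
P[3,5] = (-9 - 6) / (5 - 3) = -15/2
P[1,3,5] = (-15/2 - (-1)) / (5 - 1) = -13/8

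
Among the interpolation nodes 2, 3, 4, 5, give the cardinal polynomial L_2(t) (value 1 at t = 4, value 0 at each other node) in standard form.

L_2(t) = -(1/2)t^3 + 5t^2 - (31/2)t + 15

L_2(t) = (t - 2)(t - 3)(t - 5) / [(2)·(1)·(-1)]
       = (t^3 - 10t^2 + 31t - 30) / (-2)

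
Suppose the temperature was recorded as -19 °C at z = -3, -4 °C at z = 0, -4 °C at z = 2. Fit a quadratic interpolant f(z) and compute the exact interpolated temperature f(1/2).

Evaluate each Lagrange basis at z = 1/2:
L_0(1/2) = (1/2)·(-3/2)/[(-3)·(-5)] = -1/20
L_1(1/2) = (7/2)·(-3/2)/[(3)·(-2)] = 7/8
L_2(1/2) = (7/2)·(1/2)/[(5)·(2)] = 7/40
Sum: (-19)·(-1/20) + (-4)·(7/8) + (-4)·(7/40) = -13/4

-13/4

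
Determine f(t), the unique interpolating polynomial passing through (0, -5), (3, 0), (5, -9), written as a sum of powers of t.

f(t) = -(37/30)t^2 + (161/30)t - 5

Newton's divided differences:
f[0,3] = (0 - (-5)) / (3 - 0) = 5/3
f[3,5] = (-9 - 0) / (5 - 3) = -9/2
f[0,3,5] = (-9/2 - 5/3) / (5 - 0) = -37/30
f(t) = -5 + (5/3)·t + (-37/30)·t(t - 3)
Expanding: f(t) = -(37/30)t^2 + (161/30)t - 5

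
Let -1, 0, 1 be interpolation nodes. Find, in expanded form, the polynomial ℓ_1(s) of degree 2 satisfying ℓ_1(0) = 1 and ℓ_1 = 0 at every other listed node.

ℓ_1(s) = (s + 1)(s - 1) / [(1)·(-1)]
       = (s^2 - 1) / (-1)

ℓ_1(s) = -s^2 + 1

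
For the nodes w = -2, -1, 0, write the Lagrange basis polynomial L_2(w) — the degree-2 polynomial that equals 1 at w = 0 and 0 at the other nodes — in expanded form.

L_2(w) = (1/2)w^2 + (3/2)w + 1

L_2(w) = (w + 2)(w + 1) / [(2)·(1)]
       = (w^2 + 3w + 2) / (2)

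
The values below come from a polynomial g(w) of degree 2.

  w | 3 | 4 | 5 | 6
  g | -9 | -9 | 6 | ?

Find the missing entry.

The 3 known values determine g uniquely (degree ≤ 2).
L_0(6) = (2)·(1)/[(-1)·(-2)] = 1
L_1(6) = (3)·(1)/[(1)·(-1)] = -3
L_2(6) = (3)·(2)/[(2)·(1)] = 3
Sum: (-9)·(1) + (-9)·(-3) + 6·(3) = 36

36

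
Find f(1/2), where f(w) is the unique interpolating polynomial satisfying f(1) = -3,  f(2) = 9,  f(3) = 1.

Evaluate each Lagrange basis at w = 1/2:
L_0(1/2) = (-3/2)·(-5/2)/[(-1)·(-2)] = 15/8
L_1(1/2) = (-1/2)·(-5/2)/[(1)·(-1)] = -5/4
L_2(1/2) = (-1/2)·(-3/2)/[(2)·(1)] = 3/8
Sum: (-3)·(15/8) + 9·(-5/4) + 1·(3/8) = -33/2

-33/2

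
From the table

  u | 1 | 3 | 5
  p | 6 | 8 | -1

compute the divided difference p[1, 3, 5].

-11/8

p[1,3] = (8 - 6) / (3 - 1) = 1
p[3,5] = (-1 - 8) / (5 - 3) = -9/2
p[1,3,5] = (-9/2 - 1) / (5 - 1) = -11/8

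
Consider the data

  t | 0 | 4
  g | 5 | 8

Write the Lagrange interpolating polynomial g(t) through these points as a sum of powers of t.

g(t) = (3/4)t + 5

Build the Lagrange basis polynomials:
L_0(t) = (t - 4) / [-4] = -(1/4)t + 1
L_1(t) = t / [4] = (1/4)t
g(t) = 5·L_0 + 8·L_1
  5·L_0(t) = -(5/4)t + 5
  8·L_1(t) = 2t
Adding term by term: (3/4)t + 5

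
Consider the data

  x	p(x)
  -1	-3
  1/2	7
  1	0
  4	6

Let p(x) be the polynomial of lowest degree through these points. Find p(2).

-563/35

L_0(2) = (3/2)·(1)·(-2)/[(-3/2)·(-2)·(-5)] = 1/5
L_1(2) = (3)·(1)·(-2)/[(3/2)·(-1/2)·(-7/2)] = -16/7
L_2(2) = (3)·(3/2)·(-2)/[(2)·(1/2)·(-3)] = 3
L_3(2) = (3)·(3/2)·(1)/[(5)·(7/2)·(3)] = 3/35
Sum: (-3)·(1/5) + 7·(-16/7) + 0 + 6·(3/35) = -563/35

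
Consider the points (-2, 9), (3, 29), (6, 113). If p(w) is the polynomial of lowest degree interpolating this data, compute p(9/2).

Evaluate each Lagrange basis at w = 9/2:
L_0(9/2) = (3/2)·(-3/2)/[(-5)·(-8)] = -9/160
L_1(9/2) = (13/2)·(-3/2)/[(5)·(-3)] = 13/20
L_2(9/2) = (13/2)·(3/2)/[(8)·(3)] = 13/32
Sum: 9·(-9/160) + 29·(13/20) + 113·(13/32) = 257/4

257/4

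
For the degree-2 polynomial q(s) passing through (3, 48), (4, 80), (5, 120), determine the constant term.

0

Build the Lagrange basis polynomials:
L_0(s) = (s - 4)(s - 5) / [2] = (1/2)s^2 - (9/2)s + 10
L_1(s) = (s - 3)(s - 5) / [-1] = -s^2 + 8s - 15
L_2(s) = (s - 3)(s - 4) / [2] = (1/2)s^2 - (7/2)s + 6
q(s) = 48·L_0 + 80·L_1 + 120·L_2
Only the constant term is needed; take it from each L_i and combine:
48·(10) + 80·(-15) + 120·(6) = 0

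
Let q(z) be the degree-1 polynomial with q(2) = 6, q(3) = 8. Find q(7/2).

9

L_0(7/2) = (1/2)/[(-1)] = -1/2
L_1(7/2) = (3/2)/[(1)] = 3/2
Sum: 6·(-1/2) + 8·(3/2) = 9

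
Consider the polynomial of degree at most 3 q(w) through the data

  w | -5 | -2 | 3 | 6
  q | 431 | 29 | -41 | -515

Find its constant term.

Build the Lagrange basis polynomials:
L_0(w) = (w + 2)(w - 3)(w - 6) / [-264] = -(1/264)w^3 + (7/264)w^2 - 3/22
L_1(w) = (w + 5)(w - 3)(w - 6) / [120] = (1/120)w^3 - (1/30)w^2 - (9/40)w + 3/4
L_2(w) = (w + 5)(w + 2)(w - 6) / [-120] = -(1/120)w^3 - (1/120)w^2 + (4/15)w + 1/2
L_3(w) = (w + 5)(w + 2)(w - 3) / [264] = (1/264)w^3 + (1/66)w^2 - (1/24)w - 5/44
q(w) = 431·L_0 + 29·L_1 + (-41)·L_2 + (-515)·L_3
Only the constant term is needed; take it from each L_i and combine:
431·(-3/22) + 29·(3/4) + (-41)·(1/2) + (-515)·(-5/44) = 1

1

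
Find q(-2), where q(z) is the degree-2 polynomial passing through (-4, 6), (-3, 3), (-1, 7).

10/3

Using Newton's divided-difference form:
q[-4,-3] = (3 - 6) / (-3 - (-4)) = -3
q[-3,-1] = (7 - 3) / (-1 - (-3)) = 2
q[-4,-3,-1] = (2 - (-3)) / (-1 - (-4)) = 5/3
q(-2) = 6 + (-3)·(2) + (5/3)·(2)·(1) = 10/3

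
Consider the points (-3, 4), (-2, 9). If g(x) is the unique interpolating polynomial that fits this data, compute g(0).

Evaluate each Lagrange basis at x = 0:
L_0(0) = (2)/[(-1)] = -2
L_1(0) = (3)/[(1)] = 3
Sum: 4·(-2) + 9·(3) = 19

19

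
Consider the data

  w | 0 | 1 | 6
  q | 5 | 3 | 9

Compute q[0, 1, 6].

8/15

q[0,1] = (3 - 5) / (1 - 0) = -2
q[1,6] = (9 - 3) / (6 - 1) = 6/5
q[0,1,6] = (6/5 - (-2)) / (6 - 0) = 8/15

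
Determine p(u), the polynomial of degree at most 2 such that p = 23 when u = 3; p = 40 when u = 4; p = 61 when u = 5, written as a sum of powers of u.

p(u) = 2u^2 + 3u - 4

Build the Lagrange basis polynomials:
L_0(u) = (u - 4)(u - 5) / [2] = (1/2)u^2 - (9/2)u + 10
L_1(u) = (u - 3)(u - 5) / [-1] = -u^2 + 8u - 15
L_2(u) = (u - 3)(u - 4) / [2] = (1/2)u^2 - (7/2)u + 6
p(u) = 23·L_0 + 40·L_1 + 61·L_2
  23·L_0(u) = (23/2)u^2 - (207/2)u + 230
  40·L_1(u) = -40u^2 + 320u - 600
  61·L_2(u) = (61/2)u^2 - (427/2)u + 366
Adding term by term: 2u^2 + 3u - 4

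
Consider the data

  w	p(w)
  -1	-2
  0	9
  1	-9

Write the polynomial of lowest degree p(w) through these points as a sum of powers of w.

Build the Lagrange basis polynomials:
L_0(w) = w(w - 1) / [2] = (1/2)w^2 - (1/2)w
L_1(w) = (w + 1)(w - 1) / [-1] = -w^2 + 1
L_2(w) = (w + 1)w / [2] = (1/2)w^2 + (1/2)w
p(w) = (-2)·L_0 + 9·L_1 + (-9)·L_2
  (-2)·L_0(w) = -w^2 + w
  9·L_1(w) = -9w^2 + 9
  (-9)·L_2(w) = -(9/2)w^2 - (9/2)w
Adding term by term: -(29/2)w^2 - (7/2)w + 9

p(w) = -(29/2)w^2 - (7/2)w + 9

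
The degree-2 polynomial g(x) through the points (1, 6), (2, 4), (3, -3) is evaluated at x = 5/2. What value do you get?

9/8

Using Newton's divided-difference form:
g[1,2] = (4 - 6) / (2 - 1) = -2
g[2,3] = (-3 - 4) / (3 - 2) = -7
g[1,2,3] = (-7 - (-2)) / (3 - 1) = -5/2
g(5/2) = 6 + (-2)·(3/2) + (-5/2)·(3/2)·(1/2) = 9/8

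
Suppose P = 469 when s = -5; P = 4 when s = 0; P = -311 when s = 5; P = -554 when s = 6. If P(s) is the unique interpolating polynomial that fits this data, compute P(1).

L_0(1) = (1)·(-4)·(-5)/[(-5)·(-10)·(-11)] = -2/55
L_1(1) = (6)·(-4)·(-5)/[(5)·(-5)·(-6)] = 4/5
L_2(1) = (6)·(1)·(-5)/[(10)·(5)·(-1)] = 3/5
L_3(1) = (6)·(1)·(-4)/[(11)·(6)·(1)] = -4/11
Sum: 469·(-2/55) + 4·(4/5) + (-311)·(3/5) + (-554)·(-4/11) = 1

1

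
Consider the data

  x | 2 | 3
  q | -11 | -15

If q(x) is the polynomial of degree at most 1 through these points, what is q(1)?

L_0(1) = (-2)/[(-1)] = 2
L_1(1) = (-1)/[(1)] = -1
Sum: (-11)·(2) + (-15)·(-1) = -7

-7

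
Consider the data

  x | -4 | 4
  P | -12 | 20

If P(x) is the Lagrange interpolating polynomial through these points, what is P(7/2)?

18

L_0(7/2) = (-1/2)/[(-8)] = 1/16
L_1(7/2) = (15/2)/[(8)] = 15/16
Sum: (-12)·(1/16) + 20·(15/16) = 18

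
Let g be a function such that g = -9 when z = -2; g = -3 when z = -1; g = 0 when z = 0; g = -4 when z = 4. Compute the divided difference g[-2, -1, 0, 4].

7/60

g[-2,-1] = (-3 - (-9)) / (-1 - (-2)) = 6
g[-1,0] = (0 - (-3)) / (0 - (-1)) = 3
g[0,4] = (-4 - 0) / (4 - 0) = -1
g[-2,-1,0] = (3 - 6) / (0 - (-2)) = -3/2
g[-1,0,4] = (-1 - 3) / (4 - (-1)) = -4/5
g[-2,-1,0,4] = (-4/5 - (-3/2)) / (4 - (-2)) = 7/60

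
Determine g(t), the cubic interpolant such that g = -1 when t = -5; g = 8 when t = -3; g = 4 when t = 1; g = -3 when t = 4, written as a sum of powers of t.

g(t) = (61/756)t^3 - (19/54)t^2 - (245/108)t + 412/63

L_0(t) = (t + 3)(t - 1)(t - 4) / [-108] = -(1/108)t^3 + (1/54)t^2 + (11/108)t - 1/9
L_1(t) = (t + 5)(t - 1)(t - 4) / [56] = (1/56)t^3 - (3/8)t + 5/14
L_2(t) = (t + 5)(t + 3)(t - 4) / [-72] = -(1/72)t^3 - (1/18)t^2 + (17/72)t + 5/6
L_3(t) = (t + 5)(t + 3)(t - 1) / [189] = (1/189)t^3 + (1/27)t^2 + (1/27)t - 5/63
g(t) = (-1)·L_0 + 8·L_1 + 4·L_2 + (-3)·L_3
  (-1)·L_0(t) = (1/108)t^3 - (1/54)t^2 - (11/108)t + 1/9
  8·L_1(t) = (1/7)t^3 - 3t + 20/7
  4·L_2(t) = -(1/18)t^3 - (2/9)t^2 + (17/18)t + 10/3
  (-3)·L_3(t) = -(1/63)t^3 - (1/9)t^2 - (1/9)t + 5/21
Adding term by term: (61/756)t^3 - (19/54)t^2 - (245/108)t + 412/63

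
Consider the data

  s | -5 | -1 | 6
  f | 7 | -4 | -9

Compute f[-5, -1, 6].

f[-5,-1] = (-4 - 7) / (-1 - (-5)) = -11/4
f[-1,6] = (-9 - (-4)) / (6 - (-1)) = -5/7
f[-5,-1,6] = (-5/7 - (-11/4)) / (6 - (-5)) = 57/308

57/308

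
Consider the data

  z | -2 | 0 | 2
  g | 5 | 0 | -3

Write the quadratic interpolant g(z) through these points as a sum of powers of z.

g(z) = (1/4)z^2 - 2z

Newton's divided differences:
g[-2,0] = (0 - 5) / (0 - (-2)) = -5/2
g[0,2] = (-3 - 0) / (2 - 0) = -3/2
g[-2,0,2] = (-3/2 - (-5/2)) / (2 - (-2)) = 1/4
g(z) = 5 + (-5/2)·(z + 2) + (1/4)·(z + 2)z
Expanding: g(z) = (1/4)z^2 - 2z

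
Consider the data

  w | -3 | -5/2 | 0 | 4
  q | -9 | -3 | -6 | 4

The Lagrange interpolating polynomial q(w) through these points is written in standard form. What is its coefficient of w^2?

Build the Lagrange basis polynomials:
L_0(w) = (w + 5/2)w(w - 4) / [-21/2] = -(2/21)w^3 + (1/7)w^2 + (20/21)w
L_1(w) = (w + 3)w(w - 4) / [65/8] = (8/65)w^3 - (8/65)w^2 - (96/65)w
L_2(w) = (w + 3)(w + 5/2)(w - 4) / [-30] = -(1/30)w^3 - (1/20)w^2 + (29/60)w + 1
L_3(w) = (w + 3)(w + 5/2)w / [182] = (1/182)w^3 + (11/364)w^2 + (15/364)w
q(w) = (-9)·L_0 + (-3)·L_1 + (-6)·L_2 + 4·L_3
Only the coefficient of w^2 is needed; take it from each L_i and combine:
(-9)·(1/7) + (-3)·(-8/65) + (-6)·(-1/20) + 4·(11/364) = -451/910

-451/910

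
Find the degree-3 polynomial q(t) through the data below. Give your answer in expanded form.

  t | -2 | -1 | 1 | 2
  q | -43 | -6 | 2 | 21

q(t) = 4t^3 - 3t^2 + 1

Newton's divided differences:
q[-2,-1] = (-6 - (-43)) / (-1 - (-2)) = 37
q[-1,1] = (2 - (-6)) / (1 - (-1)) = 4
q[1,2] = (21 - 2) / (2 - 1) = 19
q[-2,-1,1] = (4 - 37) / (1 - (-2)) = -11
q[-1,1,2] = (19 - 4) / (2 - (-1)) = 5
q[-2,-1,1,2] = (5 - (-11)) / (2 - (-2)) = 4
q(t) = -43 + 37·(t + 2) + (-11)·(t + 2)(t + 1) + 4·(t + 2)(t + 1)(t - 1)
Expanding: q(t) = 4t^3 - 3t^2 + 1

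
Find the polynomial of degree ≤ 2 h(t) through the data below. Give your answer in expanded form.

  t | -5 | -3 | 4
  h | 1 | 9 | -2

Newton's divided differences:
h[-5,-3] = (9 - 1) / (-3 - (-5)) = 4
h[-3,4] = (-2 - 9) / (4 - (-3)) = -11/7
h[-5,-3,4] = (-11/7 - 4) / (4 - (-5)) = -13/21
h(t) = 1 + 4·(t + 5) + (-13/21)·(t + 5)(t + 3)
Expanding: h(t) = -(13/21)t^2 - (20/21)t + 82/7

h(t) = -(13/21)t^2 - (20/21)t + 82/7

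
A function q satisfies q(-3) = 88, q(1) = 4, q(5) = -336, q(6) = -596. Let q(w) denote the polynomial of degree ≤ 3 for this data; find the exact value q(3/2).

Evaluate each Lagrange basis at w = 3/2:
L_0(3/2) = (1/2)·(-7/2)·(-9/2)/[(-4)·(-8)·(-9)] = -7/256
L_1(3/2) = (9/2)·(-7/2)·(-9/2)/[(4)·(-4)·(-5)] = 567/640
L_2(3/2) = (9/2)·(1/2)·(-9/2)/[(8)·(4)·(-1)] = 81/256
L_3(3/2) = (9/2)·(1/2)·(-7/2)/[(9)·(5)·(1)] = -7/40
Sum: 88·(-7/256) + 4·(567/640) + (-336)·(81/256) + (-596)·(-7/40) = -7/8

-7/8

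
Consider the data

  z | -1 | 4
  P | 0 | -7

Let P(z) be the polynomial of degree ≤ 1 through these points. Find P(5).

Evaluate each Lagrange basis at z = 5:
L_0(5) = (1)/[(-5)] = -1/5
L_1(5) = (6)/[(5)] = 6/5
Sum: 0 + (-7)·(6/5) = -42/5

-42/5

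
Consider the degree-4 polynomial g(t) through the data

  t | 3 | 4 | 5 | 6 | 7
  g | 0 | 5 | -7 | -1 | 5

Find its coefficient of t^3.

547/12

L_0(t) = (t - 4)(t - 5)(t - 6)(t - 7) / [24] = (1/24)t^4 - (11/12)t^3 + (179/24)t^2 - (319/12)t + 35
L_1(t) = (t - 3)(t - 5)(t - 6)(t - 7) / [-6] = -(1/6)t^4 + (7/2)t^3 - (161/6)t^2 + (177/2)t - 105
L_2(t) = (t - 3)(t - 4)(t - 6)(t - 7) / [4] = (1/4)t^4 - 5t^3 + (145/4)t^2 - (225/2)t + 126
L_3(t) = (t - 3)(t - 4)(t - 5)(t - 7) / [-6] = -(1/6)t^4 + (19/6)t^3 - (131/6)t^2 + (389/6)t - 70
L_4(t) = (t - 3)(t - 4)(t - 5)(t - 6) / [24] = (1/24)t^4 - (3/4)t^3 + (119/24)t^2 - (57/4)t + 15
g(t) = 0·L_0 + 5·L_1 + (-7)·L_2 + (-1)·L_3 + 5·L_4
Only the coefficient of t^3 is needed; take it from each L_i and combine:
0·(-11/12) + 5·(7/2) + (-7)·(-5) + (-1)·(19/6) + 5·(-3/4) = 547/12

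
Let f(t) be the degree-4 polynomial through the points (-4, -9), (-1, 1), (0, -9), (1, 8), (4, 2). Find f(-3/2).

7129/512

Using Newton's divided-difference form:
f[-4,-1] = (1 - (-9)) / (-1 - (-4)) = 10/3
f[-1,0] = (-9 - 1) / (0 - (-1)) = -10
f[0,1] = (8 - (-9)) / (1 - 0) = 17
f[1,4] = (2 - 8) / (4 - 1) = -2
f[-4,-1,0] = (-10 - 10/3) / (0 - (-4)) = -10/3
f[-1,0,1] = (17 - (-10)) / (1 - (-1)) = 27/2
f[0,1,4] = (-2 - 17) / (4 - 0) = -19/4
f[-4,-1,0,1] = (27/2 - (-10/3)) / (1 - (-4)) = 101/30
f[-1,0,1,4] = (-19/4 - 27/2) / (4 - (-1)) = -73/20
f[-4,-1,0,1,4] = (-73/20 - 101/30) / (4 - (-4)) = -421/480
f(-3/2) = -9 + (10/3)·(5/2) + (-10/3)·(5/2)·(-1/2) + (101/30)·(5/2)·(-1/2)·(-3/2) + (-421/480)·(5/2)·(-1/2)·(-3/2)·(-5/2) = 7129/512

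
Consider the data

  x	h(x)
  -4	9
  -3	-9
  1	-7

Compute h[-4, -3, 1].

h[-4,-3] = (-9 - 9) / (-3 - (-4)) = -18
h[-3,1] = (-7 - (-9)) / (1 - (-3)) = 1/2
h[-4,-3,1] = (1/2 - (-18)) / (1 - (-4)) = 37/10

37/10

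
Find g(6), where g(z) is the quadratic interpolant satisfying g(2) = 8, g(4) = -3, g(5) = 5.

22

Using Newton's divided-difference form:
g[2,4] = (-3 - 8) / (4 - 2) = -11/2
g[4,5] = (5 - (-3)) / (5 - 4) = 8
g[2,4,5] = (8 - (-11/2)) / (5 - 2) = 9/2
g(6) = 8 + (-11/2)·(4) + (9/2)·(4)·(2) = 22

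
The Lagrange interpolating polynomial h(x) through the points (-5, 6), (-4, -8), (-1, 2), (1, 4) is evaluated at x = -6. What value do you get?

110/3

L_0(-6) = (-2)·(-5)·(-7)/[(-1)·(-4)·(-6)] = 35/12
L_1(-6) = (-1)·(-5)·(-7)/[(1)·(-3)·(-5)] = -7/3
L_2(-6) = (-1)·(-2)·(-7)/[(4)·(3)·(-2)] = 7/12
L_3(-6) = (-1)·(-2)·(-5)/[(6)·(5)·(2)] = -1/6
Sum: 6·(35/12) + (-8)·(-7/3) + 2·(7/12) + 4·(-1/6) = 110/3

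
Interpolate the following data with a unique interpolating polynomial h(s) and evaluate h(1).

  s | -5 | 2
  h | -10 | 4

2

Evaluate each Lagrange basis at s = 1:
L_0(1) = (-1)/[(-7)] = 1/7
L_1(1) = (6)/[(7)] = 6/7
Sum: (-10)·(1/7) + 4·(6/7) = 2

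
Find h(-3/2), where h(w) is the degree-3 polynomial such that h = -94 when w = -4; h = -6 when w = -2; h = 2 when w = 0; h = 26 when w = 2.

Evaluate each Lagrange basis at w = -3/2:
L_0(-3/2) = (1/2)·(-3/2)·(-7/2)/[(-2)·(-4)·(-6)] = -7/128
L_1(-3/2) = (5/2)·(-3/2)·(-7/2)/[(2)·(-2)·(-4)] = 105/128
L_2(-3/2) = (5/2)·(1/2)·(-7/2)/[(4)·(2)·(-2)] = 35/128
L_3(-3/2) = (5/2)·(1/2)·(-3/2)/[(6)·(4)·(2)] = -5/128
Sum: (-94)·(-7/128) + (-6)·(105/128) + 2·(35/128) + 26·(-5/128) = -1/4

-1/4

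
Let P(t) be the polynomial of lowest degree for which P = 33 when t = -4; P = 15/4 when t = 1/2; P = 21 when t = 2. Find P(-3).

16

Evaluate each Lagrange basis at t = -3:
L_0(-3) = (-7/2)·(-5)/[(-9/2)·(-6)] = 35/54
L_1(-3) = (1)·(-5)/[(9/2)·(-3/2)] = 20/27
L_2(-3) = (1)·(-7/2)/[(6)·(3/2)] = -7/18
Sum: 33·(35/54) + 15/4·(20/27) + 21·(-7/18) = 16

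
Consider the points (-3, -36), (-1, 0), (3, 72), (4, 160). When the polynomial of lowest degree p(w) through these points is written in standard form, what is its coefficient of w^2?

Build the Lagrange basis polynomials:
L_0(w) = (w + 1)(w - 3)(w - 4) / [-84] = -(1/84)w^3 + (1/14)w^2 - (5/84)w - 1/7
L_1(w) = (w + 3)(w - 3)(w - 4) / [40] = (1/40)w^3 - (1/10)w^2 - (9/40)w + 9/10
L_2(w) = (w + 3)(w + 1)(w - 4) / [-24] = -(1/24)w^3 + (13/24)w + 1/2
L_3(w) = (w + 3)(w + 1)(w - 3) / [35] = (1/35)w^3 + (1/35)w^2 - (9/35)w - 9/35
p(w) = (-36)·L_0 + 0·L_1 + 72·L_2 + 160·L_3
Only the coefficient of w^2 is needed; take it from each L_i and combine:
(-36)·(1/14) + 0·(-1/10) + 72·(0) + 160·(1/35) = 2

2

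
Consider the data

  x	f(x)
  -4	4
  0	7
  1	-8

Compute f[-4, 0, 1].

-63/20

f[-4,0] = (7 - 4) / (0 - (-4)) = 3/4
f[0,1] = (-8 - 7) / (1 - 0) = -15
f[-4,0,1] = (-15 - 3/4) / (1 - (-4)) = -63/20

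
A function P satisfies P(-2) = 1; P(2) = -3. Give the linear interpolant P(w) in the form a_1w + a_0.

L_0(w) = (w - 2) / [-4] = -(1/4)w + 1/2
L_1(w) = (w + 2) / [4] = (1/4)w + 1/2
P(w) = 1·L_0 + (-3)·L_1
  1·L_0(w) = -(1/4)w + 1/2
  (-3)·L_1(w) = -(3/4)w - 3/2
Adding term by term: -w - 1

P(w) = -w - 1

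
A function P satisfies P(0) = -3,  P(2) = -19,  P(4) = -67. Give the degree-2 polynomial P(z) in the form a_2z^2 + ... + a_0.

P(z) = -4z^2 - 3

Newton's divided differences:
P[0,2] = (-19 - (-3)) / (2 - 0) = -8
P[2,4] = (-67 - (-19)) / (4 - 2) = -24
P[0,2,4] = (-24 - (-8)) / (4 - 0) = -4
P(z) = -3 + (-8)·z + (-4)·z(z - 2)
Expanding: P(z) = -4z^2 - 3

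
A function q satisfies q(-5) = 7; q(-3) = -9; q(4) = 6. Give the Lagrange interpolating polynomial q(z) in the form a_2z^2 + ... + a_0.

L_0(z) = (z + 3)(z - 4) / [18] = (1/18)z^2 - (1/18)z - 2/3
L_1(z) = (z + 5)(z - 4) / [-14] = -(1/14)z^2 - (1/14)z + 10/7
L_2(z) = (z + 5)(z + 3) / [63] = (1/63)z^2 + (8/63)z + 5/21
q(z) = 7·L_0 + (-9)·L_1 + 6·L_2
  7·L_0(z) = (7/18)z^2 - (7/18)z - 14/3
  (-9)·L_1(z) = (9/14)z^2 + (9/14)z - 90/7
  6·L_2(z) = (2/21)z^2 + (16/21)z + 10/7
Adding term by term: (71/63)z^2 + (64/63)z - 338/21

q(z) = (71/63)z^2 + (64/63)z - 338/21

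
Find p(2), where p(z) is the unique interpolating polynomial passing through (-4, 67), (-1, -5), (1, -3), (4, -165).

-23

L_0(2) = (3)·(1)·(-2)/[(-3)·(-5)·(-8)] = 1/20
L_1(2) = (6)·(1)·(-2)/[(3)·(-2)·(-5)] = -2/5
L_2(2) = (6)·(3)·(-2)/[(5)·(2)·(-3)] = 6/5
L_3(2) = (6)·(3)·(1)/[(8)·(5)·(3)] = 3/20
Sum: 67·(1/20) + (-5)·(-2/5) + (-3)·(6/5) + (-165)·(3/20) = -23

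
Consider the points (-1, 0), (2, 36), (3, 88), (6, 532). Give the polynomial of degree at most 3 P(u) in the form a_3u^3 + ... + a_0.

Build the Lagrange basis polynomials:
L_0(u) = (u - 2)(u - 3)(u - 6) / [-84] = -(1/84)u^3 + (11/84)u^2 - (3/7)u + 3/7
L_1(u) = (u + 1)(u - 3)(u - 6) / [12] = (1/12)u^3 - (2/3)u^2 + (3/4)u + 3/2
L_2(u) = (u + 1)(u - 2)(u - 6) / [-12] = -(1/12)u^3 + (7/12)u^2 - (1/3)u - 1
L_3(u) = (u + 1)(u - 2)(u - 3) / [84] = (1/84)u^3 - (1/21)u^2 + (1/84)u + 1/14
P(u) = 0·L_0 + 36·L_1 + 88·L_2 + 532·L_3
  0·L_0(u) = 0
  36·L_1(u) = 3u^3 - 24u^2 + 27u + 54
  88·L_2(u) = -(22/3)u^3 + (154/3)u^2 - (88/3)u - 88
  532·L_3(u) = (19/3)u^3 - (76/3)u^2 + (19/3)u + 38
Adding term by term: 2u^3 + 2u^2 + 4u + 4

P(u) = 2u^3 + 2u^2 + 4u + 4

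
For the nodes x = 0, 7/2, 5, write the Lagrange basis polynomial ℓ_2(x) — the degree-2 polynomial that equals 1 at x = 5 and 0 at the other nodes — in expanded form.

ℓ_2(x) = x(x - 7/2) / [(5)·(3/2)]
       = (x^2 - (7/2)x) / (15/2)

ℓ_2(x) = (2/15)x^2 - (7/15)x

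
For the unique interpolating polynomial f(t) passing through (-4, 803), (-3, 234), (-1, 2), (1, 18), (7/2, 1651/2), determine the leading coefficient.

4

The leading coefficient equals the top divided difference f[-4,-3,-1,1,7/2].
f[-4,-3] = (234 - 803) / (-3 - (-4)) = -569
f[-3,-1] = (2 - 234) / (-1 - (-3)) = -116
f[-1,1] = (18 - 2) / (1 - (-1)) = 8
f[1,7/2] = (1651/2 - 18) / (7/2 - 1) = 323
f[-4,-3,-1] = (-116 - (-569)) / (-1 - (-4)) = 151
f[-3,-1,1] = (8 - (-116)) / (1 - (-3)) = 31
f[-1,1,7/2] = (323 - 8) / (7/2 - (-1)) = 70
f[-4,-3,-1,1] = (31 - 151) / (1 - (-4)) = -24
f[-3,-1,1,7/2] = (70 - 31) / (7/2 - (-3)) = 6
f[-4,-3,-1,1,7/2] = (6 - (-24)) / (7/2 - (-4)) = 4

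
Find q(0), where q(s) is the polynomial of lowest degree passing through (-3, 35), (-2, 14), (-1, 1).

Using Newton's divided-difference form:
q[-3,-2] = (14 - 35) / (-2 - (-3)) = -21
q[-2,-1] = (1 - 14) / (-1 - (-2)) = -13
q[-3,-2,-1] = (-13 - (-21)) / (-1 - (-3)) = 4
q(0) = 35 + (-21)·(3) + 4·(3)·(2) = -4

-4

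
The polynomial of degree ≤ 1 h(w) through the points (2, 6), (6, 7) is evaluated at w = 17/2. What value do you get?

L_0(17/2) = (5/2)/[(-4)] = -5/8
L_1(17/2) = (13/2)/[(4)] = 13/8
Sum: 6·(-5/8) + 7·(13/8) = 61/8

61/8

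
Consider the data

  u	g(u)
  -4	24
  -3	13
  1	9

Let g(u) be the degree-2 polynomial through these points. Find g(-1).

L_0(-1) = (2)·(-2)/[(-1)·(-5)] = -4/5
L_1(-1) = (3)·(-2)/[(1)·(-4)] = 3/2
L_2(-1) = (3)·(2)/[(5)·(4)] = 3/10
Sum: 24·(-4/5) + 13·(3/2) + 9·(3/10) = 3

3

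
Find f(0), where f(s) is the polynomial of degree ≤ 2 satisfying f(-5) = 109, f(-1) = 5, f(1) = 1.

-1

Using Newton's divided-difference form:
f[-5,-1] = (5 - 109) / (-1 - (-5)) = -26
f[-1,1] = (1 - 5) / (1 - (-1)) = -2
f[-5,-1,1] = (-2 - (-26)) / (1 - (-5)) = 4
f(0) = 109 + (-26)·(5) + 4·(5)·(1) = -1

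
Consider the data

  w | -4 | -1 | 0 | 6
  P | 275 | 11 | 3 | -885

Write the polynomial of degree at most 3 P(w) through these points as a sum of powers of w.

Build the Lagrange basis polynomials:
L_0(w) = (w + 1)w(w - 6) / [-120] = -(1/120)w^3 + (1/24)w^2 + (1/20)w
L_1(w) = (w + 4)w(w - 6) / [21] = (1/21)w^3 - (2/21)w^2 - (8/7)w
L_2(w) = (w + 4)(w + 1)(w - 6) / [-24] = -(1/24)w^3 + (1/24)w^2 + (13/12)w + 1
L_3(w) = (w + 4)(w + 1)w / [420] = (1/420)w^3 + (1/84)w^2 + (1/105)w
P(w) = 275·L_0 + 11·L_1 + 3·L_2 + (-885)·L_3
  275·L_0(w) = -(55/24)w^3 + (275/24)w^2 + (55/4)w
  11·L_1(w) = (11/21)w^3 - (22/21)w^2 - (88/7)w
  3·L_2(w) = -(1/8)w^3 + (1/8)w^2 + (13/4)w + 3
  (-885)·L_3(w) = -(59/28)w^3 - (295/28)w^2 - (59/7)w
Adding term by term: -4w^3 - 4w + 3

P(w) = -4w^3 - 4w + 3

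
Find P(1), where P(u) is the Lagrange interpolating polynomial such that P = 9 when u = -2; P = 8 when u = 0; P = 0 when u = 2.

39/8

Evaluate each Lagrange basis at u = 1:
L_0(1) = (1)·(-1)/[(-2)·(-4)] = -1/8
L_1(1) = (3)·(-1)/[(2)·(-2)] = 3/4
L_2(1) = (3)·(1)/[(4)·(2)] = 3/8
Sum: 9·(-1/8) + 8·(3/4) + 0 = 39/8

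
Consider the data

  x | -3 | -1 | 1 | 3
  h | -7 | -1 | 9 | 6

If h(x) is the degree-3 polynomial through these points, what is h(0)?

73/16

Using Newton's divided-difference form:
h[-3,-1] = (-1 - (-7)) / (-1 - (-3)) = 3
h[-1,1] = (9 - (-1)) / (1 - (-1)) = 5
h[1,3] = (6 - 9) / (3 - 1) = -3/2
h[-3,-1,1] = (5 - 3) / (1 - (-3)) = 1/2
h[-1,1,3] = (-3/2 - 5) / (3 - (-1)) = -13/8
h[-3,-1,1,3] = (-13/8 - 1/2) / (3 - (-3)) = -17/48
h(0) = -7 + 3·(3) + (1/2)·(3)·(1) + (-17/48)·(3)·(1)·(-1) = 73/16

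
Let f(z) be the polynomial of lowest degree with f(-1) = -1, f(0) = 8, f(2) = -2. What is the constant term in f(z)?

L_0(z) = z(z - 2) / [3] = (1/3)z^2 - (2/3)z
L_1(z) = (z + 1)(z - 2) / [-2] = -(1/2)z^2 + (1/2)z + 1
L_2(z) = (z + 1)z / [6] = (1/6)z^2 + (1/6)z
f(z) = (-1)·L_0 + 8·L_1 + (-2)·L_2
Only the constant term is needed; take it from each L_i and combine:
(-1)·(0) + 8·(1) + (-2)·(0) = 8

8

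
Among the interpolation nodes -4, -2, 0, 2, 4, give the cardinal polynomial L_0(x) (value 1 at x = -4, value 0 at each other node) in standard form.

L_0(x) = (x + 2)x(x - 2)(x - 4) / [(-2)·(-4)·(-6)·(-8)]
       = (x^4 - 4x^3 - 4x^2 + 16x) / (384)

L_0(x) = (1/384)x^4 - (1/96)x^3 - (1/96)x^2 + (1/24)x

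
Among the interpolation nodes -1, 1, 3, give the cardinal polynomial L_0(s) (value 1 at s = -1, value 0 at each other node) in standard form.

L_0(s) = (s - 1)(s - 3) / [(-2)·(-4)]
       = (s^2 - 4s + 3) / (8)

L_0(s) = (1/8)s^2 - (1/2)s + 3/8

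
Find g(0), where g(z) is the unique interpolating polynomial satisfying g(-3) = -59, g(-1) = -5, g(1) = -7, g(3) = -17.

Using Newton's divided-difference form:
g[-3,-1] = (-5 - (-59)) / (-1 - (-3)) = 27
g[-1,1] = (-7 - (-5)) / (1 - (-1)) = -1
g[1,3] = (-17 - (-7)) / (3 - 1) = -5
g[-3,-1,1] = (-1 - 27) / (1 - (-3)) = -7
g[-1,1,3] = (-5 - (-1)) / (3 - (-1)) = -1
g[-3,-1,1,3] = (-1 - (-7)) / (3 - (-3)) = 1
g(0) = -59 + 27·(3) + (-7)·(3)·(1) + 1·(3)·(1)·(-1) = -2

-2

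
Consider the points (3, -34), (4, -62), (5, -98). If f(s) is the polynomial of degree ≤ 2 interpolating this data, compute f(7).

-194

L_0(7) = (3)·(2)/[(-1)·(-2)] = 3
L_1(7) = (4)·(2)/[(1)·(-1)] = -8
L_2(7) = (4)·(3)/[(2)·(1)] = 6
Sum: (-34)·(3) + (-62)·(-8) + (-98)·(6) = -194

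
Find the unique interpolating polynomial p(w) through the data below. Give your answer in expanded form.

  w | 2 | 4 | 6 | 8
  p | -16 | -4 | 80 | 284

Newton's divided differences:
p[2,4] = (-4 - (-16)) / (4 - 2) = 6
p[4,6] = (80 - (-4)) / (6 - 4) = 42
p[6,8] = (284 - 80) / (8 - 6) = 102
p[2,4,6] = (42 - 6) / (6 - 2) = 9
p[4,6,8] = (102 - 42) / (8 - 4) = 15
p[2,4,6,8] = (15 - 9) / (8 - 2) = 1
p(w) = -16 + 6·(w - 2) + 9·(w - 2)(w - 4) + 1·(w - 2)(w - 4)(w - 6)
Expanding: p(w) = w^3 - 3w^2 - 4w - 4

p(w) = w^3 - 3w^2 - 4w - 4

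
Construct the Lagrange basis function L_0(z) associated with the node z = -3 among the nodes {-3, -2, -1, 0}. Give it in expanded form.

L_0(z) = -(1/6)z^3 - (1/2)z^2 - (1/3)z

L_0(z) = (z + 2)(z + 1)z / [(-1)·(-2)·(-3)]
       = (z^3 + 3z^2 + 2z) / (-6)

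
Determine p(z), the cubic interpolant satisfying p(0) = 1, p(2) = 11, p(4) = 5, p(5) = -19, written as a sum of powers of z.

Newton's divided differences:
p[0,2] = (11 - 1) / (2 - 0) = 5
p[2,4] = (5 - 11) / (4 - 2) = -3
p[4,5] = (-19 - 5) / (5 - 4) = -24
p[0,2,4] = (-3 - 5) / (4 - 0) = -2
p[2,4,5] = (-24 - (-3)) / (5 - 2) = -7
p[0,2,4,5] = (-7 - (-2)) / (5 - 0) = -1
p(z) = 1 + 5·z + (-2)·z(z - 2) + (-1)·z(z - 2)(z - 4)
Expanding: p(z) = -z^3 + 4z^2 + z + 1

p(z) = -z^3 + 4z^2 + z + 1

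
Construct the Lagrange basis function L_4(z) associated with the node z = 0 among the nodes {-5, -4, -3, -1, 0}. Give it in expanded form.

L_4(z) = (z + 5)(z + 4)(z + 3)(z + 1) / [(5)·(4)·(3)·(1)]
       = (z^4 + 13z^3 + 59z^2 + 107z + 60) / (60)

L_4(z) = (1/60)z^4 + (13/60)z^3 + (59/60)z^2 + (107/60)z + 1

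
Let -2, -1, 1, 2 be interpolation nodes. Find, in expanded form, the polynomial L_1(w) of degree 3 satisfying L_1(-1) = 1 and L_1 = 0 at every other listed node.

L_1(w) = (w + 2)(w - 1)(w - 2) / [(1)·(-2)·(-3)]
       = (w^3 - w^2 - 4w + 4) / (6)

L_1(w) = (1/6)w^3 - (1/6)w^2 - (2/3)w + 2/3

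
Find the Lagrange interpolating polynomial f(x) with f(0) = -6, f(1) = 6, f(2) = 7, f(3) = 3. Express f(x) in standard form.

f(x) = x^3 - (17/2)x^2 + (39/2)x - 6

L_0(x) = (x - 1)(x - 2)(x - 3) / [-6] = -(1/6)x^3 + x^2 - (11/6)x + 1
L_1(x) = x(x - 2)(x - 3) / [2] = (1/2)x^3 - (5/2)x^2 + 3x
L_2(x) = x(x - 1)(x - 3) / [-2] = -(1/2)x^3 + 2x^2 - (3/2)x
L_3(x) = x(x - 1)(x - 2) / [6] = (1/6)x^3 - (1/2)x^2 + (1/3)x
f(x) = (-6)·L_0 + 6·L_1 + 7·L_2 + 3·L_3
  (-6)·L_0(x) = x^3 - 6x^2 + 11x - 6
  6·L_1(x) = 3x^3 - 15x^2 + 18x
  7·L_2(x) = -(7/2)x^3 + 14x^2 - (21/2)x
  3·L_3(x) = (1/2)x^3 - (3/2)x^2 + x
Adding term by term: x^3 - (17/2)x^2 + (39/2)x - 6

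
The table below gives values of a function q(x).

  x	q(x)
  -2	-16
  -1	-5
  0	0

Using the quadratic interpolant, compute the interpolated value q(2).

-8

Evaluate each Lagrange basis at x = 2:
L_0(2) = (3)·(2)/[(-1)·(-2)] = 3
L_1(2) = (4)·(2)/[(1)·(-1)] = -8
L_2(2) = (4)·(3)/[(2)·(1)] = 6
Sum: (-16)·(3) + (-5)·(-8) + 0 = -8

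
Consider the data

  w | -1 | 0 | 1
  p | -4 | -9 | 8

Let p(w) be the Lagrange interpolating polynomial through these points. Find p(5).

L_0(5) = (5)·(4)/[(-1)·(-2)] = 10
L_1(5) = (6)·(4)/[(1)·(-1)] = -24
L_2(5) = (6)·(5)/[(2)·(1)] = 15
Sum: (-4)·(10) + (-9)·(-24) + 8·(15) = 296

296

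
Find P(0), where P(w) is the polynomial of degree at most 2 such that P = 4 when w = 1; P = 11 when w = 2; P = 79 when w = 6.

1

Evaluate each Lagrange basis at w = 0:
L_0(0) = (-2)·(-6)/[(-1)·(-5)] = 12/5
L_1(0) = (-1)·(-6)/[(1)·(-4)] = -3/2
L_2(0) = (-1)·(-2)/[(5)·(4)] = 1/10
Sum: 4·(12/5) + 11·(-3/2) + 79·(1/10) = 1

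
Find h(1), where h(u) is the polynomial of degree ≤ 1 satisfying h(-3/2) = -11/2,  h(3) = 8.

2

Evaluate each Lagrange basis at u = 1:
L_0(1) = (-2)/[(-9/2)] = 4/9
L_1(1) = (5/2)/[(9/2)] = 5/9
Sum: (-11/2)·(4/9) + 8·(5/9) = 2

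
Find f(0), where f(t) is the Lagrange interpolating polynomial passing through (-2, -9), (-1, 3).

15

Evaluate each Lagrange basis at t = 0:
L_0(0) = (1)/[(-1)] = -1
L_1(0) = (2)/[(1)] = 2
Sum: (-9)·(-1) + 3·(2) = 15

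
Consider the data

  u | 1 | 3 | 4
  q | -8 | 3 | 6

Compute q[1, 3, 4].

q[1,3] = (3 - (-8)) / (3 - 1) = 11/2
q[3,4] = (6 - 3) / (4 - 3) = 3
q[1,3,4] = (3 - 11/2) / (4 - 1) = -5/6

-5/6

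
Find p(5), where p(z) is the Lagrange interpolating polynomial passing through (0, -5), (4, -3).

-5/2

L_0(5) = (1)/[(-4)] = -1/4
L_1(5) = (5)/[(4)] = 5/4
Sum: (-5)·(-1/4) + (-3)·(5/4) = -5/2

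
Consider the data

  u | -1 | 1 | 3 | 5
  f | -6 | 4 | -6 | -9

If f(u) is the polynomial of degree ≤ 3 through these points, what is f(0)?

51/16

Evaluate each Lagrange basis at u = 0:
L_0(0) = (-1)·(-3)·(-5)/[(-2)·(-4)·(-6)] = 5/16
L_1(0) = (1)·(-3)·(-5)/[(2)·(-2)·(-4)] = 15/16
L_2(0) = (1)·(-1)·(-5)/[(4)·(2)·(-2)] = -5/16
L_3(0) = (1)·(-1)·(-3)/[(6)·(4)·(2)] = 1/16
Sum: (-6)·(5/16) + 4·(15/16) + (-6)·(-5/16) + (-9)·(1/16) = 51/16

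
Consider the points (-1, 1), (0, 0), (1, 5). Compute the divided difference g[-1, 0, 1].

3

g[-1,0] = (0 - 1) / (0 - (-1)) = -1
g[0,1] = (5 - 0) / (1 - 0) = 5
g[-1,0,1] = (5 - (-1)) / (1 - (-1)) = 3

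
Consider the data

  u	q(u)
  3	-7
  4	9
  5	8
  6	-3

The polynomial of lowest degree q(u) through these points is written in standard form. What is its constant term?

-227

L_0(u) = (u - 4)(u - 5)(u - 6) / [-6] = -(1/6)u^3 + (5/2)u^2 - (37/3)u + 20
L_1(u) = (u - 3)(u - 5)(u - 6) / [2] = (1/2)u^3 - 7u^2 + (63/2)u - 45
L_2(u) = (u - 3)(u - 4)(u - 6) / [-2] = -(1/2)u^3 + (13/2)u^2 - 27u + 36
L_3(u) = (u - 3)(u - 4)(u - 5) / [6] = (1/6)u^3 - 2u^2 + (47/6)u - 10
q(u) = (-7)·L_0 + 9·L_1 + 8·L_2 + (-3)·L_3
Only the constant term is needed; take it from each L_i and combine:
(-7)·(20) + 9·(-45) + 8·(36) + (-3)·(-10) = -227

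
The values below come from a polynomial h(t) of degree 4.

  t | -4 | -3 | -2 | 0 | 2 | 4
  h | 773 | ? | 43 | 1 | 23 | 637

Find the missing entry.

238

The 5 known values determine h uniquely (degree ≤ 4).
Evaluate each Lagrange basis at t = -3:
L_0(-3) = (-1)·(-3)·(-5)·(-7)/[(-2)·(-4)·(-6)·(-8)] = 35/128
L_1(-3) = (1)·(-3)·(-5)·(-7)/[(2)·(-2)·(-4)·(-6)] = 35/32
L_2(-3) = (1)·(-1)·(-5)·(-7)/[(4)·(2)·(-2)·(-4)] = -35/64
L_3(-3) = (1)·(-1)·(-3)·(-7)/[(6)·(4)·(2)·(-2)] = 7/32
L_4(-3) = (1)·(-1)·(-3)·(-5)/[(8)·(6)·(4)·(2)] = -5/128
Sum: 773·(35/128) + 43·(35/32) + 1·(-35/64) + 23·(7/32) + 637·(-5/128) = 238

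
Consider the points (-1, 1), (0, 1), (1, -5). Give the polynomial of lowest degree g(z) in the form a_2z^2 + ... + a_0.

Newton's divided differences:
g[-1,0] = (1 - 1) / (0 - (-1)) = 0
g[0,1] = (-5 - 1) / (1 - 0) = -6
g[-1,0,1] = (-6 - 0) / (1 - (-1)) = -3
g(z) = 1 + (-3)·(z + 1)z
Expanding: g(z) = -3z^2 - 3z + 1

g(z) = -3z^2 - 3z + 1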